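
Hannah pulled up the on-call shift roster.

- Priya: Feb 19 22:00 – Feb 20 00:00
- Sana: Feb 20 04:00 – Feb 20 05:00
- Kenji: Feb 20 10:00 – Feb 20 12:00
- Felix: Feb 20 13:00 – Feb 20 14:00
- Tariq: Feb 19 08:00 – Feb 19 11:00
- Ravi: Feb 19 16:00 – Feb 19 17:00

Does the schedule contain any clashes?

Two intervals overlap when each starts before the other ends.
Sorted by start: Tariq, Ravi, Priya, Sana, Kenji, Felix.
Ravi starts after Tariq ends — done with Tariq.
Priya starts after Ravi ends — done with Ravi.
Sana starts after Priya ends — done with Priya.
Kenji starts after Sana ends — done with Sana.
Felix starts after Kenji ends.
Every pair is clear; the schedule has no overlaps.

No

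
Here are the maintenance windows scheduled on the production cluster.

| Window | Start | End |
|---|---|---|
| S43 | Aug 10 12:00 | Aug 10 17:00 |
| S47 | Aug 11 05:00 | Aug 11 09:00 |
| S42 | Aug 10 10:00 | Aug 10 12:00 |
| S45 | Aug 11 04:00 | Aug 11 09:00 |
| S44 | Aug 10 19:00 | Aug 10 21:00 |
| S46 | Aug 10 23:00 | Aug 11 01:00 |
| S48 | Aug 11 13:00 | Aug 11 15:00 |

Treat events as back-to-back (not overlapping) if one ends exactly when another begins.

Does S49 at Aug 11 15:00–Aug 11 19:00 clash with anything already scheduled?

S42: ends Aug 10 12:00 at or before S49 starts Aug 11 15:00 → clear.
S43: ends Aug 10 17:00 at or before S49 starts Aug 11 15:00 → clear.
S44: ends Aug 10 21:00 at or before S49 starts Aug 11 15:00 → clear.
S46: ends Aug 11 01:00 at or before S49 starts Aug 11 15:00 → clear.
S45: ends Aug 11 09:00 at or before S49 starts Aug 11 15:00 → clear.
S47: ends Aug 11 09:00 at or before S49 starts Aug 11 15:00 → clear.
S48: ends Aug 11 15:00 at or before S49 starts Aug 11 15:00 → clear.

No — it doesn't clash with anything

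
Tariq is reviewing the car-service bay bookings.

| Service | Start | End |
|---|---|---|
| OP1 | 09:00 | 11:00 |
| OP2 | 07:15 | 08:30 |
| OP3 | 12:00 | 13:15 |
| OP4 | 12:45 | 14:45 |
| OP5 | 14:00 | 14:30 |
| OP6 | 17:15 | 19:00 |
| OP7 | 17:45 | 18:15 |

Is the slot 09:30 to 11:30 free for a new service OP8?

No — it overlaps OP1

OP2: ends 08:30 at or before OP8 starts 09:30 → clear.
OP1: starts 09:00 before OP8 ends 11:30, and ends 11:00 after OP8 starts 09:30 → overlap.
OP3: starts 12:00 at or after OP8 ends 11:30 → clear.
OP4: starts 12:45 at or after OP8 ends 11:30 → clear.
OP5: starts 14:00 at or after OP8 ends 11:30 → clear.
OP6: starts 17:15 at or after OP8 ends 11:30 → clear.
OP7: starts 17:45 at or after OP8 ends 11:30 → clear.
OP8 overlaps OP1.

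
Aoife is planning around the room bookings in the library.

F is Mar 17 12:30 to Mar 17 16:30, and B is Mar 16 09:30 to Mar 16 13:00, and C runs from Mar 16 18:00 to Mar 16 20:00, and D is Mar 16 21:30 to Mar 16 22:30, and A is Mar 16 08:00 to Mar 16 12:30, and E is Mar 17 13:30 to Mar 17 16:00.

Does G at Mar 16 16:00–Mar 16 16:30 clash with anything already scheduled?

No — it doesn't clash with anything

A: ends Mar 16 12:30 at or before G starts Mar 16 16:00 → clear.
B: ends Mar 16 13:00 at or before G starts Mar 16 16:00 → clear.
C: starts Mar 16 18:00 at or after G ends Mar 16 16:30 → clear.
D: starts Mar 16 21:30 at or after G ends Mar 16 16:30 → clear.
F: starts Mar 17 12:30 at or after G ends Mar 16 16:30 → clear.
E: starts Mar 17 13:30 at or after G ends Mar 16 16:30 → clear.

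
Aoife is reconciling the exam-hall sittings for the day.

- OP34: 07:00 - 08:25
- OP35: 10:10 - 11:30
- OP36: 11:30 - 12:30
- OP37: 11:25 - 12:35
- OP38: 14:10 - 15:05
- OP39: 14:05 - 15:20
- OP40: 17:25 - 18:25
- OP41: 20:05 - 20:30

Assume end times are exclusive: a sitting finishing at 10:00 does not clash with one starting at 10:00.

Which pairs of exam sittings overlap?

OP35 & OP37, OP36 & OP37, OP38 & OP39

Sorted by start: OP34, OP35, OP37, OP36, OP39, OP38, OP40, OP41.
OP35 starts after OP34 ends, so nothing later overlaps OP34 either.
OP37 starts before OP35 ends → OP35 and OP37 overlap.
OP36 starts exactly when OP35 ends (back-to-back, no overlap), so nothing later overlaps OP35 either.
OP36 starts before OP37 ends → OP37 and OP36 overlap.
OP39 starts after OP37 ends, so nothing later overlaps OP37 either.
OP39 starts after OP36 ends, so nothing later overlaps OP36 either.
OP38 starts before OP39 ends → OP39 and OP38 overlap.
OP40 starts after OP39 ends, so nothing later overlaps OP39 either.
OP40 starts after OP38 ends, so nothing later overlaps OP38 either.
OP41 starts after OP40 ends.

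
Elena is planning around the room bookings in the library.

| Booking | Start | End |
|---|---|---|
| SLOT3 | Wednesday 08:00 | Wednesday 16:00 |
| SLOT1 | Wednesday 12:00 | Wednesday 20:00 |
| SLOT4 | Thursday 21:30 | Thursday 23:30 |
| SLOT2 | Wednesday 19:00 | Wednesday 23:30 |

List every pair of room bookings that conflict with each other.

SLOT1 & SLOT2, SLOT1 & SLOT3

Sorted by start: SLOT3, SLOT1, SLOT2, SLOT4.
SLOT1 starts before SLOT3 ends → SLOT3 and SLOT1 overlap.
SLOT2 starts after SLOT3 ends, so nothing later overlaps SLOT3 either.
SLOT2 starts before SLOT1 ends → SLOT1 and SLOT2 overlap.
SLOT4 starts after SLOT1 ends.
SLOT4 starts after SLOT2 ends.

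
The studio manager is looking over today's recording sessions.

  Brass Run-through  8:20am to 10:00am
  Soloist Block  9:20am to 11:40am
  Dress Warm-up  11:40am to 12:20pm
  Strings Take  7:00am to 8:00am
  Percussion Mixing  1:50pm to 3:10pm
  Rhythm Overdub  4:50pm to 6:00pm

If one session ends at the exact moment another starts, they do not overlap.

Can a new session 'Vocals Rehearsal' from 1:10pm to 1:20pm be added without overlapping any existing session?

Strings Take: ends 8:00am at or before Vocals Rehearsal starts 1:10pm → clear.
Brass Run-through: ends 10:00am at or before Vocals Rehearsal starts 1:10pm → clear.
Soloist Block: ends 11:40am at or before Vocals Rehearsal starts 1:10pm → clear.
Dress Warm-up: ends 12:20pm at or before Vocals Rehearsal starts 1:10pm → clear.
Percussion Mixing: starts 1:50pm at or after Vocals Rehearsal ends 1:20pm → clear.
Rhythm Overdub: starts 4:50pm at or after Vocals Rehearsal ends 1:20pm → clear.

Yes — the slot is free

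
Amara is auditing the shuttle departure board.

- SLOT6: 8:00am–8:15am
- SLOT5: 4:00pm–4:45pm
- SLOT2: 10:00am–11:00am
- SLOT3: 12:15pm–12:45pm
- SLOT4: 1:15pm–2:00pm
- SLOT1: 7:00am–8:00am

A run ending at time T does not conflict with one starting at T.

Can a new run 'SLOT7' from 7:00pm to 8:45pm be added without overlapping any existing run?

SLOT1: ends 8:00am at or before SLOT7 starts 7:00pm → clear.
SLOT6: ends 8:15am at or before SLOT7 starts 7:00pm → clear.
SLOT2: ends 11:00am at or before SLOT7 starts 7:00pm → clear.
SLOT3: ends 12:45pm at or before SLOT7 starts 7:00pm → clear.
SLOT4: ends 2:00pm at or before SLOT7 starts 7:00pm → clear.
SLOT5: ends 4:45pm at or before SLOT7 starts 7:00pm → clear.

Yes — the slot is free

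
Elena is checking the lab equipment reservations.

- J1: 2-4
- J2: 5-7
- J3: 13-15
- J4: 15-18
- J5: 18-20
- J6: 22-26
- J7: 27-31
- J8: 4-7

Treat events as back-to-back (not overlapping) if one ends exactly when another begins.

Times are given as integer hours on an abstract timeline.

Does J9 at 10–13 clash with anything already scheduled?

No — it doesn't clash with anything

J1: ends 4 at or before J9 starts 10 → clear.
J8: ends 7 at or before J9 starts 10 → clear.
J2: ends 7 at or before J9 starts 10 → clear.
J3: starts 13 at or after J9 ends 13 → clear.
J4: starts 15 at or after J9 ends 13 → clear.
J5: starts 18 at or after J9 ends 13 → clear.
J6: starts 22 at or after J9 ends 13 → clear.
J7: starts 27 at or after J9 ends 13 → clear.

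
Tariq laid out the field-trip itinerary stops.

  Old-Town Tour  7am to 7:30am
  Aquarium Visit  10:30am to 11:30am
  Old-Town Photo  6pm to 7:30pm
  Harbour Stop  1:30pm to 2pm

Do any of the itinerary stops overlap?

No

Sorted by start: Old-Town Tour, Aquarium Visit, Harbour Stop, Old-Town Photo.
Aquarium Visit starts after Old-Town Tour ends, so Old-Town Tour has no further overlaps.
Harbour Stop starts after Aquarium Visit ends, so Aquarium Visit has no further overlaps.
Old-Town Photo starts after Harbour Stop ends.
Every pair is clear; the schedule has no overlaps.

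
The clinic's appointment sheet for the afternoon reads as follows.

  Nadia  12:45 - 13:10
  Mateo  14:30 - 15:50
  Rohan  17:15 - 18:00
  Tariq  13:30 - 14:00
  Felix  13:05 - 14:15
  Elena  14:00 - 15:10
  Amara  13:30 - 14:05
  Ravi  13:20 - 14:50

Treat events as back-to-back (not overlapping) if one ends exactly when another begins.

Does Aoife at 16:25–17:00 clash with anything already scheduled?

No — it doesn't clash with anything

Nadia: ends 13:10 at or before Aoife starts 16:25 → clear.
Felix: ends 14:15 at or before Aoife starts 16:25 → clear.
Ravi: ends 14:50 at or before Aoife starts 16:25 → clear.
Amara: ends 14:05 at or before Aoife starts 16:25 → clear.
Tariq: ends 14:00 at or before Aoife starts 16:25 → clear.
Elena: ends 15:10 at or before Aoife starts 16:25 → clear.
Mateo: ends 15:50 at or before Aoife starts 16:25 → clear.
Rohan: starts 17:15 at or after Aoife ends 17:00 → clear.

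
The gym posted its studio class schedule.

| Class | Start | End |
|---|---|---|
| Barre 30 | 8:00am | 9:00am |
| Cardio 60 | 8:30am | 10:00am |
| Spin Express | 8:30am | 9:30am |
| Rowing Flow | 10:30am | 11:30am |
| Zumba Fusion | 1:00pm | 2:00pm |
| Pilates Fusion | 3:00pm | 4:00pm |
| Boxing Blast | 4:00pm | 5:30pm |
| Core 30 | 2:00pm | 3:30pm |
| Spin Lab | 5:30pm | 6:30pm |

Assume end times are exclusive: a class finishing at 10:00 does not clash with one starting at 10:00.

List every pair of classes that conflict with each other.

Barre 30 & Cardio 60, Barre 30 & Spin Express, Cardio 60 & Spin Express, Core 30 & Pilates Fusion

Check each pair: they overlap iff neither finishes before the other starts.
Sorted by start: Barre 30, Cardio 60, Spin Express, Rowing Flow, Zumba Fusion, Core 30, Pilates Fusion, Boxing Blast, Spin Lab.
Cardio 60 starts before Barre 30 ends → Barre 30 and Cardio 60 overlap.
Spin Express starts before Barre 30 ends → Barre 30 and Spin Express overlap.
Rowing Flow starts after Barre 30 ends, so Barre 30 has no further overlaps.
Spin Express starts before Cardio 60 ends → Cardio 60 and Spin Express overlap.
Rowing Flow starts after Cardio 60 ends, so Cardio 60 has no further overlaps.
Rowing Flow starts after Spin Express ends, so Spin Express has no further overlaps.
Zumba Fusion starts after Rowing Flow ends, so Rowing Flow has no further overlaps.
Core 30 starts exactly when Zumba Fusion ends (back-to-back, no overlap), so Zumba Fusion has no further overlaps.
Pilates Fusion starts before Core 30 ends → Core 30 and Pilates Fusion overlap.
Boxing Blast starts after Core 30 ends, so Core 30 has no further overlaps.
Boxing Blast starts exactly when Pilates Fusion ends (back-to-back, no overlap), so Pilates Fusion has no further overlaps.
Spin Lab starts exactly when Boxing Blast ends (back-to-back, no overlap).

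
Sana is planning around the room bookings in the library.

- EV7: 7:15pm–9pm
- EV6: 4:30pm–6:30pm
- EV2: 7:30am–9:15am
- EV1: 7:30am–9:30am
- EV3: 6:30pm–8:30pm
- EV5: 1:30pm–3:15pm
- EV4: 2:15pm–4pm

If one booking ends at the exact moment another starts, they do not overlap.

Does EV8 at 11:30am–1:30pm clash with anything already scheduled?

No — it doesn't clash with anything

EV1: ends 9:30am at or before EV8 starts 11:30am → clear.
EV2: ends 9:15am at or before EV8 starts 11:30am → clear.
EV5: starts 1:30pm at or after EV8 ends 1:30pm → clear.
EV4: starts 2:15pm at or after EV8 ends 1:30pm → clear.
EV6: starts 4:30pm at or after EV8 ends 1:30pm → clear.
EV3: starts 6:30pm at or after EV8 ends 1:30pm → clear.
EV7: starts 7:15pm at or after EV8 ends 1:30pm → clear.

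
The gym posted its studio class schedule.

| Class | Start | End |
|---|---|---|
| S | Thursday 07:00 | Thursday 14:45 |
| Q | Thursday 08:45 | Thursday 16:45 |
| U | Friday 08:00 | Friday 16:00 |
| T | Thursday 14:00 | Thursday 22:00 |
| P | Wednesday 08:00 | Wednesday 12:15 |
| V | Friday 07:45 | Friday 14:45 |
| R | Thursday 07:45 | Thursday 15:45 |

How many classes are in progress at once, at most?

4

Sweep the timeline, counting +1 at each start and −1 at each end (ends before starts at a tie):
Wednesday 08:00 start P → 1
Wednesday 12:15 end P → 0
Thursday 07:00 start S → 1
Thursday 07:45 start R → 2
Thursday 08:45 start Q → 3
Thursday 14:00 start T → 4
Thursday 14:45 end S → 3
Thursday 15:45 end R → 2
Thursday 16:45 end Q → 1
Thursday 22:00 end T → 0
Friday 07:45 start V → 1
Friday 08:00 start U → 2
Friday 14:45 end V → 1
Friday 16:00 end U → 0
Peak is 4, at Thursday 14:00 (Q, R, S, T).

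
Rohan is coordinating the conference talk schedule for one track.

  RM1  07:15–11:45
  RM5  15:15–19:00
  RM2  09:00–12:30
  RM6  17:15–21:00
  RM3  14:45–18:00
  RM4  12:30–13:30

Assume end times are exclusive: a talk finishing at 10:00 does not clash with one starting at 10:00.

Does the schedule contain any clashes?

Check each pair: they overlap iff neither finishes before the other starts.
Sorted by start: RM1, RM2, RM4, RM3, RM5, RM6.
RM2 starts before RM1 ends → RM1 and RM2 overlap.
That's a conflict, so the schedule is not conflict-free.

Yes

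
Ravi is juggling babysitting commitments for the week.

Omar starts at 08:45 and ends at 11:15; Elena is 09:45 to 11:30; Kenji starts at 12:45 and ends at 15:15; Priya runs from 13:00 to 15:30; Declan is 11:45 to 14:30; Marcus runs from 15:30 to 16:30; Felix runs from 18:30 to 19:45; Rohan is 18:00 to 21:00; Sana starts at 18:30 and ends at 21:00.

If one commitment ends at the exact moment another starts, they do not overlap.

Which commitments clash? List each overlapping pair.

Declan & Kenji, Declan & Priya, Elena & Omar, Felix & Rohan, Felix & Sana, Kenji & Priya, Rohan & Sana

Sorted by start: Omar, Elena, Declan, Kenji, Priya, Marcus, Rohan, Felix, Sana.
Elena starts before Omar ends → Omar and Elena overlap.
Declan starts after Omar ends, so Omar has no further overlaps.
Declan starts after Elena ends, so Elena has no further overlaps.
Kenji starts before Declan ends → Declan and Kenji overlap.
Priya starts before Declan ends → Declan and Priya overlap.
Marcus starts after Declan ends, so Declan has no further overlaps.
Priya starts before Kenji ends → Kenji and Priya overlap.
Marcus starts after Kenji ends, so Kenji has no further overlaps.
Marcus starts exactly when Priya ends (back-to-back, no overlap), so Priya has no further overlaps.
Rohan starts after Marcus ends, so Marcus has no further overlaps.
Felix starts before Rohan ends → Rohan and Felix overlap.
Sana starts before Rohan ends → Rohan and Sana overlap.
Sana starts before Felix ends → Felix and Sana overlap.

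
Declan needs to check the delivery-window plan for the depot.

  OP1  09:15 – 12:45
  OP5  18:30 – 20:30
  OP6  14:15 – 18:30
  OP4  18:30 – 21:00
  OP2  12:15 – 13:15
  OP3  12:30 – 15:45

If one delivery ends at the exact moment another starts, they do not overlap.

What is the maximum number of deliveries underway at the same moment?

3

Walk through starts and ends in time order (an end at T is processed before a start at T):
09:15 start OP1 → 1
12:15 start OP2 → 2
12:30 start OP3 → 3
12:45 end OP1 → 2
13:15 end OP2 → 1
14:15 start OP6 → 2
15:45 end OP3 → 1
18:30 end OP6 → 0
18:30 start OP4 → 1
18:30 start OP5 → 2
20:30 end OP5 → 1
21:00 end OP4 → 0
Peak is 3, at 12:30 (OP1, OP2, OP3).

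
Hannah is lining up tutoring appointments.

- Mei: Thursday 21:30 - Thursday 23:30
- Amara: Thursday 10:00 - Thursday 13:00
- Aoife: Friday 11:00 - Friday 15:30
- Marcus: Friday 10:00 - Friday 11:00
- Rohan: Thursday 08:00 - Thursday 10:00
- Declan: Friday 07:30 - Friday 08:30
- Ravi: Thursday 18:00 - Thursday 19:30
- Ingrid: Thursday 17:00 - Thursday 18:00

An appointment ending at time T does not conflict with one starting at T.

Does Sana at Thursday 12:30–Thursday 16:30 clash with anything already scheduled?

Rohan: ends Thursday 10:00 at or before Sana starts Thursday 12:30 → clear.
Amara: starts Thursday 10:00 before Sana ends Thursday 16:30, and ends Thursday 13:00 after Sana starts Thursday 12:30 → overlap.
Ingrid: starts Thursday 17:00 at or after Sana ends Thursday 16:30 → clear.
Ravi: starts Thursday 18:00 at or after Sana ends Thursday 16:30 → clear.
Mei: starts Thursday 21:30 at or after Sana ends Thursday 16:30 → clear.
Declan: starts Friday 07:30 at or after Sana ends Thursday 16:30 → clear.
Marcus: starts Friday 10:00 at or after Sana ends Thursday 16:30 → clear.
Aoife: starts Friday 11:00 at or after Sana ends Thursday 16:30 → clear.
Sana overlaps Amara.

Yes — it overlaps Amara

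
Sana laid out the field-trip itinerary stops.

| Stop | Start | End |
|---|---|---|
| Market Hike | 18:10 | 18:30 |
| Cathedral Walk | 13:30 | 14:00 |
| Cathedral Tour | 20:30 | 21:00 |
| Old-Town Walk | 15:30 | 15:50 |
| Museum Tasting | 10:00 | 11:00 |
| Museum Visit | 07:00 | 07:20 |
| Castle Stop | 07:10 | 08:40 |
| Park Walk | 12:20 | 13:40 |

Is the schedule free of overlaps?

Two intervals overlap when each starts before the other ends.
Sorted by start: Museum Visit, Castle Stop, Museum Tasting, Park Walk, Cathedral Walk, Old-Town Walk, Market Hike, Cathedral Tour.
Castle Stop starts before Museum Visit ends → Museum Visit and Castle Stop overlap.
That's a conflict, so the schedule is not conflict-free.

No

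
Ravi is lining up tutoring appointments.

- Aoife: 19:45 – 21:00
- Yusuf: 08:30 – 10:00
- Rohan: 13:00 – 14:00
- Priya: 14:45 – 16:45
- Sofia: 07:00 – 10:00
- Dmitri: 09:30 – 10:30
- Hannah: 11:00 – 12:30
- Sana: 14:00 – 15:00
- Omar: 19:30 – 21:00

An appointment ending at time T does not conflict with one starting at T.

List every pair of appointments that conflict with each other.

Check each pair: they overlap iff neither finishes before the other starts.
Sorted by start: Sofia, Yusuf, Dmitri, Hannah, Rohan, Sana, Priya, Omar, Aoife.
Yusuf starts before Sofia ends → Sofia and Yusuf overlap.
Dmitri starts before Sofia ends → Sofia and Dmitri overlap.
Hannah starts after Sofia ends, so Sofia has no further overlaps.
Dmitri starts before Yusuf ends → Yusuf and Dmitri overlap.
Hannah starts after Yusuf ends, so Yusuf has no further overlaps.
Hannah starts after Dmitri ends, so Dmitri has no further overlaps.
Rohan starts after Hannah ends, so Hannah has no further overlaps.
Sana starts exactly when Rohan ends (back-to-back, no overlap), so Rohan has no further overlaps.
Priya starts before Sana ends → Sana and Priya overlap.
Omar starts after Sana ends, so Sana has no further overlaps.
Omar starts after Priya ends, so Priya has no further overlaps.
Aoife starts before Omar ends → Omar and Aoife overlap.

Aoife & Omar, Dmitri & Sofia, Dmitri & Yusuf, Priya & Sana, Sofia & Yusuf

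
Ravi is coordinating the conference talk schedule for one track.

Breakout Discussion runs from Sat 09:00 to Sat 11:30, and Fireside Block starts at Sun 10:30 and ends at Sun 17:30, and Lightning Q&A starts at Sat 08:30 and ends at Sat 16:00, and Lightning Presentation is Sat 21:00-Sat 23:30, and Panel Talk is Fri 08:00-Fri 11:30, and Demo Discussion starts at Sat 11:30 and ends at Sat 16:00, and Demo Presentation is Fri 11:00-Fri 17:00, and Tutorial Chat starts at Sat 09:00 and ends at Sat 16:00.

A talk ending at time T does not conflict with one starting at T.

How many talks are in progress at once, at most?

3

Walk through starts and ends in time order (an end at T is processed before a start at T):
Fri 08:00 start Panel Talk → 1
Fri 11:00 start Demo Presentation → 2
Fri 11:30 end Panel Talk → 1
Fri 17:00 end Demo Presentation → 0
Sat 08:30 start Lightning Q&A → 1
Sat 09:00 start Breakout Discussion → 2
Sat 09:00 start Tutorial Chat → 3
Sat 11:30 end Breakout Discussion → 2
Sat 11:30 start Demo Discussion → 3
Sat 16:00 end Demo Discussion → 2
Sat 16:00 end Lightning Q&A → 1
Sat 16:00 end Tutorial Chat → 0
Sat 21:00 start Lightning Presentation → 1
Sat 23:30 end Lightning Presentation → 0
Sun 10:30 start Fireside Block → 1
Sun 17:30 end Fireside Block → 0
Peak is 3, at Sat 09:00 (Breakout Discussion, Lightning Q&A, Tutorial Chat).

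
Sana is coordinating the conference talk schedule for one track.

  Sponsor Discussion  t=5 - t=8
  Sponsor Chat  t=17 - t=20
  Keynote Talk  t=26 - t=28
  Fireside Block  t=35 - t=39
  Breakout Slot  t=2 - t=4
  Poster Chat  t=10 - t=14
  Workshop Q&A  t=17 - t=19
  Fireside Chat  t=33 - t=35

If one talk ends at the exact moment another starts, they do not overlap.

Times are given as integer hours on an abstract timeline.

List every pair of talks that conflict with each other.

Sponsor Chat & Workshop Q&A

Sorted by start: Breakout Slot, Sponsor Discussion, Poster Chat, Sponsor Chat, Workshop Q&A, Keynote Talk, Fireside Chat, Fireside Block.
Sponsor Discussion starts after Breakout Slot ends; Breakout Slot is clear from here.
Poster Chat starts after Sponsor Discussion ends; Sponsor Discussion is clear from here.
Sponsor Chat starts after Poster Chat ends; Poster Chat is clear from here.
Workshop Q&A starts before Sponsor Chat ends → Sponsor Chat and Workshop Q&A overlap.
Keynote Talk starts after Sponsor Chat ends; Sponsor Chat is clear from here.
Keynote Talk starts after Workshop Q&A ends; Workshop Q&A is clear from here.
Fireside Chat starts after Keynote Talk ends; Keynote Talk is clear from here.
Fireside Block starts exactly when Fireside Chat ends (back-to-back, no overlap).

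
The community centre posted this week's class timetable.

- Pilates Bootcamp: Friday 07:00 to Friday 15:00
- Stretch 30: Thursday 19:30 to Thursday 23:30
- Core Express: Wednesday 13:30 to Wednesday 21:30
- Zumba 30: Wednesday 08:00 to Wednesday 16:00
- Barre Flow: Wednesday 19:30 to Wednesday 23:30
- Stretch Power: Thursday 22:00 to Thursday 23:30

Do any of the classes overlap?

Two intervals overlap when each starts before the other ends.
Sorted by start: Zumba 30, Core Express, Barre Flow, Stretch 30, Stretch Power, Pilates Bootcamp.
Core Express starts before Zumba 30 ends → Zumba 30 and Core Express overlap.
That's a conflict, so the schedule is not conflict-free.

Yes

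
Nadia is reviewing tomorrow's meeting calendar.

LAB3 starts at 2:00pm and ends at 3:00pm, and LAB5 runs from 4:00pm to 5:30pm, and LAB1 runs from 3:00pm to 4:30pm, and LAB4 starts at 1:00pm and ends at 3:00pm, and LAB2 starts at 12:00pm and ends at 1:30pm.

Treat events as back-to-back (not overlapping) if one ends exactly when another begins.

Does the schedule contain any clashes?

Sorted by start: LAB2, LAB4, LAB3, LAB1, LAB5.
LAB4 starts before LAB2 ends → LAB2 and LAB4 overlap.
That's a conflict, so the schedule is not conflict-free.

Yes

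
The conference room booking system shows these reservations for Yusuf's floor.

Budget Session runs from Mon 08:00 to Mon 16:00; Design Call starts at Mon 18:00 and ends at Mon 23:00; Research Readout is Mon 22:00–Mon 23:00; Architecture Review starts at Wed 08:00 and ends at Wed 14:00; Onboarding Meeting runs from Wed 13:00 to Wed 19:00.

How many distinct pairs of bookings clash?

2

Sorted by start: Budget Session, Design Call, Research Readout, Architecture Review, Onboarding Meeting.
Design Call starts after Budget Session ends; Budget Session is clear from here.
Research Readout starts before Design Call ends → Design Call and Research Readout overlap.
Architecture Review starts after Design Call ends; Design Call is clear from here.
Architecture Review starts after Research Readout ends; Research Readout is clear from here.
Onboarding Meeting starts before Architecture Review ends → Architecture Review and Onboarding Meeting overlap.
Overlapping pairs: Architecture Review & Onboarding Meeting, Design Call & Research Readout — 2 in total.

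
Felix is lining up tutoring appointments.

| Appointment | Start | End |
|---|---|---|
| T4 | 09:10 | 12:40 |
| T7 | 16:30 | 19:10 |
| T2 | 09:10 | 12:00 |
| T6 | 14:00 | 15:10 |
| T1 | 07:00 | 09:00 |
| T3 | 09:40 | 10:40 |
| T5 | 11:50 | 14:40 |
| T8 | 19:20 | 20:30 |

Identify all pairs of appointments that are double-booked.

Sorted by start: T1, T2, T4, T3, T5, T6, T7, T8.
T2 starts after T1 ends, so T1 has no further overlaps.
T4 starts before T2 ends → T2 and T4 overlap.
T3 starts before T2 ends → T2 and T3 overlap.
T5 starts before T2 ends → T2 and T5 overlap.
T6 starts after T2 ends, so T2 has no further overlaps.
T3 starts before T4 ends → T4 and T3 overlap.
T5 starts before T4 ends → T4 and T5 overlap.
T6 starts after T4 ends, so T4 has no further overlaps.
T5 starts after T3 ends, so T3 has no further overlaps.
T6 starts before T5 ends → T5 and T6 overlap.
T7 starts after T5 ends, so T5 has no further overlaps.
T7 starts after T6 ends, so T6 has no further overlaps.
T8 starts after T7 ends.

T2 & T3, T2 & T4, T2 & T5, T3 & T4, T4 & T5, T5 & T6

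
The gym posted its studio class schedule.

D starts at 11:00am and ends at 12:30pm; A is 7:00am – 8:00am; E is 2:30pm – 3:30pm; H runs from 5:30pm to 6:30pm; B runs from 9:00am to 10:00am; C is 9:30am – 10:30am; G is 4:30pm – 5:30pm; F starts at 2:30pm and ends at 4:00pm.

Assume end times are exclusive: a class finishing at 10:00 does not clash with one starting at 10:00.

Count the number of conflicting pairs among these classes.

2

Sorted by start: A, B, C, D, E, F, G, H.
B starts after A ends — done with A.
C starts before B ends → B and C overlap.
D starts after B ends — done with B.
D starts after C ends — done with C.
E starts after D ends — done with D.
F starts before E ends → E and F overlap.
G starts after E ends — done with E.
G starts after F ends — done with F.
H starts exactly when G ends (back-to-back, no overlap).
Overlapping pairs: B & C, E & F — 2 in total.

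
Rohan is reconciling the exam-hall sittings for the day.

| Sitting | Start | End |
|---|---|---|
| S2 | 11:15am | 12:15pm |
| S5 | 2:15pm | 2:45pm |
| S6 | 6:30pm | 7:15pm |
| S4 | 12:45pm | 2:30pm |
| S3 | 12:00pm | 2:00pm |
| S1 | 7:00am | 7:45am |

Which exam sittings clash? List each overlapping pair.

Sorted by start: S1, S2, S3, S4, S5, S6.
S2 starts after S1 ends, so S1 has no further overlaps.
S3 starts before S2 ends → S2 and S3 overlap.
S4 starts after S2 ends, so S2 has no further overlaps.
S4 starts before S3 ends → S3 and S4 overlap.
S5 starts after S3 ends, so S3 has no further overlaps.
S5 starts before S4 ends → S4 and S5 overlap.
S6 starts after S4 ends.
S6 starts after S5 ends.

S2 & S3, S3 & S4, S4 & S5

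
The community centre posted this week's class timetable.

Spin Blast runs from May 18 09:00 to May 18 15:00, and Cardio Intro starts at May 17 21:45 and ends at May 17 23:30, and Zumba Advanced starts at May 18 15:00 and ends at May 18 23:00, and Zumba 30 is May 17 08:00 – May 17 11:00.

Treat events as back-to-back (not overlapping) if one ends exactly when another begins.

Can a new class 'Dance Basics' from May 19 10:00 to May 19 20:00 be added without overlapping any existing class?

Yes — the slot is free

Zumba 30: ends May 17 11:00 at or before Dance Basics starts May 19 10:00 → clear.
Cardio Intro: ends May 17 23:30 at or before Dance Basics starts May 19 10:00 → clear.
Spin Blast: ends May 18 15:00 at or before Dance Basics starts May 19 10:00 → clear.
Zumba Advanced: ends May 18 23:00 at or before Dance Basics starts May 19 10:00 → clear.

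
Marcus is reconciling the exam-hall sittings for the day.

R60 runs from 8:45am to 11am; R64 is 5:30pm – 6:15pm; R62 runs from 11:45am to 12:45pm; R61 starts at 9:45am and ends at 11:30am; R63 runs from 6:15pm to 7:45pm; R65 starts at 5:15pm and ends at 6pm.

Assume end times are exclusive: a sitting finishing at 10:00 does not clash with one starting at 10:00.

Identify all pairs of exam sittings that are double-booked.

Sorted by start: R60, R61, R62, R65, R64, R63.
R61 starts before R60 ends → R60 and R61 overlap.
R62 starts after R60 ends, so nothing later overlaps R60 either.
R62 starts after R61 ends, so nothing later overlaps R61 either.
R65 starts after R62 ends, so nothing later overlaps R62 either.
R64 starts before R65 ends → R65 and R64 overlap.
R63 starts after R65 ends.
R63 starts exactly when R64 ends (back-to-back, no overlap).

R60 & R61, R64 & R65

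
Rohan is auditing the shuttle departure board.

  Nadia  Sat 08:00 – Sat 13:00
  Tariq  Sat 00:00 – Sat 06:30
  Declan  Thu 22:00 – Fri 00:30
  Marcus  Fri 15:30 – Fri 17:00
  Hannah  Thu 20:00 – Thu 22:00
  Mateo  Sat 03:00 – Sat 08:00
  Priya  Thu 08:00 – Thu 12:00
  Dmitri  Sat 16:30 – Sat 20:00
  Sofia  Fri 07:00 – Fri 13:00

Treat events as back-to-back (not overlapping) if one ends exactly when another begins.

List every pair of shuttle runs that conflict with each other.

Sorted by start: Priya, Hannah, Declan, Sofia, Marcus, Tariq, Mateo, Nadia, Dmitri.
Hannah starts after Priya ends; Priya is clear from here.
Declan starts exactly when Hannah ends (back-to-back, no overlap); Hannah is clear from here.
Sofia starts after Declan ends; Declan is clear from here.
Marcus starts after Sofia ends; Sofia is clear from here.
Tariq starts after Marcus ends; Marcus is clear from here.
Mateo starts before Tariq ends → Tariq and Mateo overlap.
Nadia starts after Tariq ends; Tariq is clear from here.
Nadia starts exactly when Mateo ends (back-to-back, no overlap); Mateo is clear from here.
Dmitri starts after Nadia ends.

Mateo & Tariq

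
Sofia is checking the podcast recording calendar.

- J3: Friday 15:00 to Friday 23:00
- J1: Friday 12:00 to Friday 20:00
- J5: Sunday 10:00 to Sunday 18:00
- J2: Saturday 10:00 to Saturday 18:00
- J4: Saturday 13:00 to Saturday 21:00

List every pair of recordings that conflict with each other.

J1 & J3, J2 & J4

Check each pair: they overlap iff neither finishes before the other starts.
Sorted by start: J1, J3, J2, J4, J5.
J3 starts before J1 ends → J1 and J3 overlap.
J2 starts after J1 ends; J1 is clear from here.
J2 starts after J3 ends; J3 is clear from here.
J4 starts before J2 ends → J2 and J4 overlap.
J5 starts after J2 ends.
J5 starts after J4 ends.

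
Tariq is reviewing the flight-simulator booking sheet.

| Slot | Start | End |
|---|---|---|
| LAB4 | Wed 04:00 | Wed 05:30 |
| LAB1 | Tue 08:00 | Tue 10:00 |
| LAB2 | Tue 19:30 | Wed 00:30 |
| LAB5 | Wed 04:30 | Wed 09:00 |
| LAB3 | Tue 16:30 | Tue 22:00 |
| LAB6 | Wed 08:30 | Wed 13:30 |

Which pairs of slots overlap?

Two intervals overlap when each starts before the other ends.
Sorted by start: LAB1, LAB3, LAB2, LAB4, LAB5, LAB6.
LAB3 starts after LAB1 ends, so nothing later overlaps LAB1 either.
LAB2 starts before LAB3 ends → LAB3 and LAB2 overlap.
LAB4 starts after LAB3 ends, so nothing later overlaps LAB3 either.
LAB4 starts after LAB2 ends, so nothing later overlaps LAB2 either.
LAB5 starts before LAB4 ends → LAB4 and LAB5 overlap.
LAB6 starts after LAB4 ends.
LAB6 starts before LAB5 ends → LAB5 and LAB6 overlap.

LAB2 & LAB3, LAB4 & LAB5, LAB5 & LAB6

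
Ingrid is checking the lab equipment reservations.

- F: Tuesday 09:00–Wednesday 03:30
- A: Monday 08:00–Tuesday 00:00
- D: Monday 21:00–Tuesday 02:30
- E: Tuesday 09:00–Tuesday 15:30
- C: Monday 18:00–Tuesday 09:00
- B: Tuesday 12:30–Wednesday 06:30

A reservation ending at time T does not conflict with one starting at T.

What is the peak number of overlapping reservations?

Sweep the timeline, counting +1 at each start and −1 at each end (ends before starts at a tie):
Monday 08:00 start A → 1
Monday 18:00 start C → 2
Monday 21:00 start D → 3
Tuesday 00:00 end A → 2
Tuesday 02:30 end D → 1
Tuesday 09:00 end C → 0
Tuesday 09:00 start E → 1
Tuesday 09:00 start F → 2
Tuesday 12:30 start B → 3
Tuesday 15:30 end E → 2
Wednesday 03:30 end F → 1
Wednesday 06:30 end B → 0
Peak is 3, at Monday 21:00 (A, C, D).

3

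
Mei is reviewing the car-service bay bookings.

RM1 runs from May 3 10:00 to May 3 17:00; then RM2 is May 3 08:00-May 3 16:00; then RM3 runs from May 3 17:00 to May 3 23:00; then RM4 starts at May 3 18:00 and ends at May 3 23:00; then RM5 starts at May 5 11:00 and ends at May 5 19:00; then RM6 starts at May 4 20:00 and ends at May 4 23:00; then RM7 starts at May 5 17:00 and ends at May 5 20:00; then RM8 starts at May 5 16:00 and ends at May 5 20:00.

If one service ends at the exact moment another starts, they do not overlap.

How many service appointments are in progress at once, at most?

Sweep the timeline, counting +1 at each start and −1 at each end (ends before starts at a tie):
May 3 08:00 start RM2 → 1
May 3 10:00 start RM1 → 2
May 3 16:00 end RM2 → 1
May 3 17:00 end RM1 → 0
May 3 17:00 start RM3 → 1
May 3 18:00 start RM4 → 2
May 3 23:00 end RM3 → 1
May 3 23:00 end RM4 → 0
May 4 20:00 start RM6 → 1
May 4 23:00 end RM6 → 0
May 5 11:00 start RM5 → 1
May 5 16:00 start RM8 → 2
May 5 17:00 start RM7 → 3
May 5 19:00 end RM5 → 2
May 5 20:00 end RM7 → 1
May 5 20:00 end RM8 → 0
Peak is 3, at May 5 17:00 (RM5, RM7, RM8).

3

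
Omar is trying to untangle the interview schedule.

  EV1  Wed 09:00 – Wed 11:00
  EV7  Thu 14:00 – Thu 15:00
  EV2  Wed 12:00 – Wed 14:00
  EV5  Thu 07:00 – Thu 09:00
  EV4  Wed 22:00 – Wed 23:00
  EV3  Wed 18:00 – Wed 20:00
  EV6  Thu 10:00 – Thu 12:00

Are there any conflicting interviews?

Sorted by start: EV1, EV2, EV3, EV4, EV5, EV6, EV7.
EV2 starts after EV1 ends, so EV1 has no further overlaps.
EV3 starts after EV2 ends, so EV2 has no further overlaps.
EV4 starts after EV3 ends, so EV3 has no further overlaps.
EV5 starts after EV4 ends, so EV4 has no further overlaps.
EV6 starts after EV5 ends, so EV5 has no further overlaps.
EV7 starts after EV6 ends.
Every pair is clear; the schedule has no overlaps.

No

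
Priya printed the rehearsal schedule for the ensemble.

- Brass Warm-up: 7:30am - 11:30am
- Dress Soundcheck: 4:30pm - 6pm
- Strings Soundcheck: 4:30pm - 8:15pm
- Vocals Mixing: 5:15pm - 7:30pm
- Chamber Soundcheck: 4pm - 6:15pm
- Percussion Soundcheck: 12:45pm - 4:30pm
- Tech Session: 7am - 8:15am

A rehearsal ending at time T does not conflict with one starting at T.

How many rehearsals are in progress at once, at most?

4

Sweep the timeline, counting +1 at each start and −1 at each end (ends before starts at a tie):
7am start Tech Session → 1
7:30am start Brass Warm-up → 2
8:15am end Tech Session → 1
11:30am end Brass Warm-up → 0
12:45pm start Percussion Soundcheck → 1
4pm start Chamber Soundcheck → 2
4:30pm end Percussion Soundcheck → 1
4:30pm start Dress Soundcheck → 2
4:30pm start Strings Soundcheck → 3
5:15pm start Vocals Mixing → 4
6pm end Dress Soundcheck → 3
6:15pm end Chamber Soundcheck → 2
7:30pm end Vocals Mixing → 1
8:15pm end Strings Soundcheck → 0
Peak is 4, at 5:15pm (Chamber Soundcheck, Dress Soundcheck, Strings Soundcheck, Vocals Mixing).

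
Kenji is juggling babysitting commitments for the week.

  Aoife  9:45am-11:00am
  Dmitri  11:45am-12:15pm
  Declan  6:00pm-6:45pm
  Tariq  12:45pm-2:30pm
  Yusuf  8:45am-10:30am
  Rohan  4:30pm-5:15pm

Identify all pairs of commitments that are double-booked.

Aoife & Yusuf

Sorted by start: Yusuf, Aoife, Dmitri, Tariq, Rohan, Declan.
Aoife starts before Yusuf ends → Yusuf and Aoife overlap.
Dmitri starts after Yusuf ends, so Yusuf has no further overlaps.
Dmitri starts after Aoife ends, so Aoife has no further overlaps.
Tariq starts after Dmitri ends, so Dmitri has no further overlaps.
Rohan starts after Tariq ends, so Tariq has no further overlaps.
Declan starts after Rohan ends.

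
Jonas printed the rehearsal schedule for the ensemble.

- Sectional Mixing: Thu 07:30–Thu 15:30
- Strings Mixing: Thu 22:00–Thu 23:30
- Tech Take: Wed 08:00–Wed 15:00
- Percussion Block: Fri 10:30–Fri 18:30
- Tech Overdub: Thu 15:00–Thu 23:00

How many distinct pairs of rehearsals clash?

Two intervals overlap when each starts before the other ends.
Sorted by start: Tech Take, Sectional Mixing, Tech Overdub, Strings Mixing, Percussion Block.
Sectional Mixing starts after Tech Take ends, so nothing later overlaps Tech Take either.
Tech Overdub starts before Sectional Mixing ends → Sectional Mixing and Tech Overdub overlap.
Strings Mixing starts after Sectional Mixing ends, so nothing later overlaps Sectional Mixing either.
Strings Mixing starts before Tech Overdub ends → Tech Overdub and Strings Mixing overlap.
Percussion Block starts after Tech Overdub ends.
Percussion Block starts after Strings Mixing ends.
Overlapping pairs: Sectional Mixing & Tech Overdub, Strings Mixing & Tech Overdub — 2 in total.

2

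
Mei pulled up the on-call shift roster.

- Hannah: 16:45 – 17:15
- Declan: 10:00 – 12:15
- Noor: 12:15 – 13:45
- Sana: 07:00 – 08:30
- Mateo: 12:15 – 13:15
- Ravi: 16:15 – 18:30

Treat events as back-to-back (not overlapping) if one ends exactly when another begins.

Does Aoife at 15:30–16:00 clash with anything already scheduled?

No — it doesn't clash with anything

Sana: ends 08:30 at or before Aoife starts 15:30 → clear.
Declan: ends 12:15 at or before Aoife starts 15:30 → clear.
Noor: ends 13:45 at or before Aoife starts 15:30 → clear.
Mateo: ends 13:15 at or before Aoife starts 15:30 → clear.
Ravi: starts 16:15 at or after Aoife ends 16:00 → clear.
Hannah: starts 16:45 at or after Aoife ends 16:00 → clear.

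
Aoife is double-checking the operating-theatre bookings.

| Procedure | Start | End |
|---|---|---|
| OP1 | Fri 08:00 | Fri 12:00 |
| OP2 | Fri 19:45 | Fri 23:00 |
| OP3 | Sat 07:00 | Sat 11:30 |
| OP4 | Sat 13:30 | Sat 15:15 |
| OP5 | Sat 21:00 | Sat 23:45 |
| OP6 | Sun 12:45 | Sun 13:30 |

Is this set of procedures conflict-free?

Yes

Sorted by start: OP1, OP2, OP3, OP4, OP5, OP6.
OP2 starts after OP1 ends — done with OP1.
OP3 starts after OP2 ends — done with OP2.
OP4 starts after OP3 ends — done with OP3.
OP5 starts after OP4 ends — done with OP4.
OP6 starts after OP5 ends.
Every pair is clear; the schedule has no overlaps.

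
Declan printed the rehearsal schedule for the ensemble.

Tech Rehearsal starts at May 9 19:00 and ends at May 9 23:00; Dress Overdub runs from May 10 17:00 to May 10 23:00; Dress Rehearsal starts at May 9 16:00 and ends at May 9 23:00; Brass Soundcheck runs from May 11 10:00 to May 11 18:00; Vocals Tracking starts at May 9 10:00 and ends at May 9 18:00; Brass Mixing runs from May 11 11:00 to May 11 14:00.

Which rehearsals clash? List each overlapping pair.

Check each pair: they overlap iff neither finishes before the other starts.
Sorted by start: Vocals Tracking, Dress Rehearsal, Tech Rehearsal, Dress Overdub, Brass Soundcheck, Brass Mixing.
Dress Rehearsal starts before Vocals Tracking ends → Vocals Tracking and Dress Rehearsal overlap.
Tech Rehearsal starts after Vocals Tracking ends — done with Vocals Tracking.
Tech Rehearsal starts before Dress Rehearsal ends → Dress Rehearsal and Tech Rehearsal overlap.
Dress Overdub starts after Dress Rehearsal ends — done with Dress Rehearsal.
Dress Overdub starts after Tech Rehearsal ends — done with Tech Rehearsal.
Brass Soundcheck starts after Dress Overdub ends — done with Dress Overdub.
Brass Mixing starts before Brass Soundcheck ends → Brass Soundcheck and Brass Mixing overlap.

Brass Mixing & Brass Soundcheck, Dress Rehearsal & Tech Rehearsal, Dress Rehearsal & Vocals Tracking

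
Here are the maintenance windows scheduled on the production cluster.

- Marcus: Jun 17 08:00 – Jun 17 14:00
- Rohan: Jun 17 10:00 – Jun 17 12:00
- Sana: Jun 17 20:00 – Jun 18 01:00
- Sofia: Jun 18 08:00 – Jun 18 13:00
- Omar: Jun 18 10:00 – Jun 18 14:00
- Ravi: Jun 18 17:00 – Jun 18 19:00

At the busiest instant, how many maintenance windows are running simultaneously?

2

Walk through starts and ends in time order (an end at T is processed before a start at T):
Jun 17 08:00 start Marcus → 1
Jun 17 10:00 start Rohan → 2
Jun 17 12:00 end Rohan → 1
Jun 17 14:00 end Marcus → 0
Jun 17 20:00 start Sana → 1
Jun 18 01:00 end Sana → 0
Jun 18 08:00 start Sofia → 1
Jun 18 10:00 start Omar → 2
Jun 18 13:00 end Sofia → 1
Jun 18 14:00 end Omar → 0
Jun 18 17:00 start Ravi → 1
Jun 18 19:00 end Ravi → 0
Peak is 2, at Jun 17 10:00 (Marcus, Rohan).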